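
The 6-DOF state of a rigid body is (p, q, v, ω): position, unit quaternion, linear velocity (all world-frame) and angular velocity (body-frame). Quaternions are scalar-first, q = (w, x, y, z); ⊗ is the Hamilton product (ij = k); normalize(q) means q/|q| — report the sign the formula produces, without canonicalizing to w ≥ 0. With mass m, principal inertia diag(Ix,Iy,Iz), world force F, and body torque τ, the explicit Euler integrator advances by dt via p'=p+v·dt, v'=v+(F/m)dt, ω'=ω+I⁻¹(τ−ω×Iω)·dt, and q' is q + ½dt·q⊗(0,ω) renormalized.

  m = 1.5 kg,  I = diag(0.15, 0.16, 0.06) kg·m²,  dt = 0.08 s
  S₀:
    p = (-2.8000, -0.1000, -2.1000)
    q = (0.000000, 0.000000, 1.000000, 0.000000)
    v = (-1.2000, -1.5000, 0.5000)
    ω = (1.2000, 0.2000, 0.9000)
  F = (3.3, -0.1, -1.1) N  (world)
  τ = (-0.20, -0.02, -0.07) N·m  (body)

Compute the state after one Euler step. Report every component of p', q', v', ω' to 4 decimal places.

angular accel α = (-1.2133, -0.7325, -1.2067)
ω + α·dt = (1.1029, 0.1414, 0.8035)
Hamilton product q⊗(0,ω) = (-0.2000000, 0.9000000, 0.0000000, -1.2000000)
q + ½dt·q⊗(0,ω), renormalized = (-0.0080, 0.0359, 0.9982, -0.0479)
linear accel F/m = (2.2000, -0.0667, -0.7333)
p' = p + v·dt = (-2.8960, -0.2200, -2.0600)
new velocity v' = (-1.0240, -1.5053, 0.4413)

p' = (-2.8960, -0.2200, -2.0600)
q' = (-0.0080, 0.0359, 0.9982, -0.0479)
v' = (-1.0240, -1.5053, 0.4413)
ω' = (1.1029, 0.1414, 0.8035)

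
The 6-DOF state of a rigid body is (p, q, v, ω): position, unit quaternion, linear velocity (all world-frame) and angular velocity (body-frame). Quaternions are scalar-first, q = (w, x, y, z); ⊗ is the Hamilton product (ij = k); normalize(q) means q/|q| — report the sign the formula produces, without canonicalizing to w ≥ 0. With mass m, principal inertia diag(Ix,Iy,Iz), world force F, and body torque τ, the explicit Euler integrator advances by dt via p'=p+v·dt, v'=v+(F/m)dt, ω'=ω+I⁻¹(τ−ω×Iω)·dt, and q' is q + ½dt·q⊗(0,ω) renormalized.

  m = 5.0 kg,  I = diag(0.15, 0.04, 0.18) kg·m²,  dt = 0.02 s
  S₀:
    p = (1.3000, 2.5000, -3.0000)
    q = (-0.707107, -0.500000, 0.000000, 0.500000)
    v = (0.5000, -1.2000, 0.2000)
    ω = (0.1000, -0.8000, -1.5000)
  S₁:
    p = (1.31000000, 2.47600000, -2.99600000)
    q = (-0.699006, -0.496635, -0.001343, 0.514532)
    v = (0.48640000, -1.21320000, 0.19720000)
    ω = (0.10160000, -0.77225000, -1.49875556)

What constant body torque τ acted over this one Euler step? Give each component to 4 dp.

ω₁ − ω₀ = (0.00160000, 0.02775000, 0.00124444)
ω₀×(Iω₀) = (0.1680, 0.0045, 0.0088)
I·α + gyro = (0.1800, 0.0600, 0.0200)

τ = (0.1800, 0.0600, 0.0200)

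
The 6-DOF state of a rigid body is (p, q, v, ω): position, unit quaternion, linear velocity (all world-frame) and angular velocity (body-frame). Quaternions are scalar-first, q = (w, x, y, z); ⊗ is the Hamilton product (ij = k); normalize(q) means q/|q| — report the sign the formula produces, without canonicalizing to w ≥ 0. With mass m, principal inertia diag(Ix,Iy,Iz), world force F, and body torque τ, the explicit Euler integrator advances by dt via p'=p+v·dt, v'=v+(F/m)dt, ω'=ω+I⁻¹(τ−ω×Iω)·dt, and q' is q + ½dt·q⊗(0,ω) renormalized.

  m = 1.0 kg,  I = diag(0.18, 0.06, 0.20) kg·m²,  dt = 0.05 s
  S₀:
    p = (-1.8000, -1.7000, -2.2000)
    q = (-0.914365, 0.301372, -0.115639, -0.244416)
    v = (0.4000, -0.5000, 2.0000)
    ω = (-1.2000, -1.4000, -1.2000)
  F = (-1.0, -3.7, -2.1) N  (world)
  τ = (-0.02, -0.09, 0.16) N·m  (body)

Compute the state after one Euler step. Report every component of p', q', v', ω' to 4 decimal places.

a = (-1.0000, -3.7000, -2.1000)
p' = p + v·dt = (-1.7800, -1.7250, -2.1000)
new velocity v' = (0.3500, -0.6850, 1.8950)
α = I⁻¹(τ − ω×Iω) = (-1.4178, -1.0200, 1.8080)
ω + α·dt = (-1.2709, -1.4510, -1.1096)
Hamilton product q⊗(0,ω) = (-0.0935474, 0.8938224, 1.9350566, 0.5365504)
q' = normalize(q + ½dt·q⊗(0,ω)) = (-0.9153, 0.3232, -0.0672, -0.2307)

p' = (-1.7800, -1.7250, -2.1000)
q' = (-0.9153, 0.3232, -0.0672, -0.2307)
v' = (0.3500, -0.6850, 1.8950)
ω' = (-1.2709, -1.4510, -1.1096)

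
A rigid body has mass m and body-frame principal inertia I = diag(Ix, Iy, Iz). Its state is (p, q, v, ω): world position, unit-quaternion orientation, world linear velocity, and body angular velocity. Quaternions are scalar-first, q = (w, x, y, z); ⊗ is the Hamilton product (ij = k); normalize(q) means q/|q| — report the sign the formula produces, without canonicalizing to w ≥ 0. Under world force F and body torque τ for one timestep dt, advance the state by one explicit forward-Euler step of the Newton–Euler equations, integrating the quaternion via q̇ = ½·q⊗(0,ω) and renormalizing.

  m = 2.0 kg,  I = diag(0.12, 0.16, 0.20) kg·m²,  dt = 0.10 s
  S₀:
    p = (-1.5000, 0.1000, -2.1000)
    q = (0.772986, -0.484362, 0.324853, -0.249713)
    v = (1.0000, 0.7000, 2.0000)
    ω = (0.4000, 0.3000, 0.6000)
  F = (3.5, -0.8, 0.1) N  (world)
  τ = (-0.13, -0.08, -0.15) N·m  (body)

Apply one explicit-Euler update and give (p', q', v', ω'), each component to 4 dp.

p' = (-1.4000, 0.1700, -1.9000)
q' = (0.7847, -0.4551, 0.3457, -0.2401)
v' = (1.1750, 0.6600, 2.0050)
ω' = (0.2857, 0.2620, 0.5226)

new position p' = (-1.4000, 0.1700, -1.9000)
new velocity v' = (1.1750, 0.6600, 2.0050)
α = I⁻¹(τ − ω×Iω) = (-1.1433, -0.3800, -0.7740)
ω + α·dt = (0.2857, 0.2620, 0.5226)
Hamilton product q⊗(0,ω) = (0.2461167, 0.5790201, 0.4226278, 0.1885418)
updated quaternion q' = (0.7847, -0.4551, 0.3457, -0.2401)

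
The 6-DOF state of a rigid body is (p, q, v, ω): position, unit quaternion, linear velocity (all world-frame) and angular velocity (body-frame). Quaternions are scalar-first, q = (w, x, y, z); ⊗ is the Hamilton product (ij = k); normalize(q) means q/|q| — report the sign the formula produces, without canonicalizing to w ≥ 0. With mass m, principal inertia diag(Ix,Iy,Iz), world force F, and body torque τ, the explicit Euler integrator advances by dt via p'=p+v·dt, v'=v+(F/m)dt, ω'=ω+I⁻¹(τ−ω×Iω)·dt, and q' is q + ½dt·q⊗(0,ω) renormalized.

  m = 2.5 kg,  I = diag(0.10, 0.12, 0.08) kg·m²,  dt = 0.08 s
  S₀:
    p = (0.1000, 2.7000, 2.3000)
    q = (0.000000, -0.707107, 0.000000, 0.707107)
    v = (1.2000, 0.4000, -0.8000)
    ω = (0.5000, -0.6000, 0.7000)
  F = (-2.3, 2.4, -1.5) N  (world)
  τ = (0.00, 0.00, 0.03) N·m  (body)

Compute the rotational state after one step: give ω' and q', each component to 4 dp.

ω' = (0.4866, -0.6047, 0.7360)
q' = (-0.0057, -0.6895, 0.0339, 0.7234)

α = I⁻¹(τ − ω×Iω) = (-0.1680, -0.0583, 0.4500)
new body rate ω' = (0.4866, -0.6047, 0.7360)
q⊗(0,ω) = (-0.1414214, 0.4242642, 0.8485284, 0.4242642)
updated quaternion q' = (-0.0057, -0.6895, 0.0339, 0.7234)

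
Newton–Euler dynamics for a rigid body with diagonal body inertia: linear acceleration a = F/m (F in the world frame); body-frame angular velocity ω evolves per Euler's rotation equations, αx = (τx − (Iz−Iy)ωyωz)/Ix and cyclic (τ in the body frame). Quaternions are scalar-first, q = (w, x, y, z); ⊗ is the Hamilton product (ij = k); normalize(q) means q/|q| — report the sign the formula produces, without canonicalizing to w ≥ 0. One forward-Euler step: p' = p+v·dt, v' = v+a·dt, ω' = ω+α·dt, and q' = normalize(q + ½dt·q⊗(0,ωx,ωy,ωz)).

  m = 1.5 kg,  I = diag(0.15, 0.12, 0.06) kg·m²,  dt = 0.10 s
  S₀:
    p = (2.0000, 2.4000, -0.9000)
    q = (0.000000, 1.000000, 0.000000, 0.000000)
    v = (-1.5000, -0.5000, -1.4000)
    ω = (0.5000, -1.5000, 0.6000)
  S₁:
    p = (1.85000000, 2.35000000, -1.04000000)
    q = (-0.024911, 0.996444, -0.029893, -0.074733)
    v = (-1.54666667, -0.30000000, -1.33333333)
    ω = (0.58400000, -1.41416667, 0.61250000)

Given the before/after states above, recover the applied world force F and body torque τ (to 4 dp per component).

ω₁ − ω₀ = (0.08400000, 0.08583333, 0.01250000)
precession coupling = (0.0540, 0.0270, 0.0225)
τ = I·(Δω/dt) + ω₀×(Iω₀) = (0.1800, 0.1300, 0.0300)
Δv = v₁−v₀ = (-0.04666667, 0.20000000, 0.06666667)
m·(v₁−v₀)/dt = (-0.7000, 3.0000, 1.0000)

F = (-0.7000, 3.0000, 1.0000)
τ = (0.1800, 0.1300, 0.0300)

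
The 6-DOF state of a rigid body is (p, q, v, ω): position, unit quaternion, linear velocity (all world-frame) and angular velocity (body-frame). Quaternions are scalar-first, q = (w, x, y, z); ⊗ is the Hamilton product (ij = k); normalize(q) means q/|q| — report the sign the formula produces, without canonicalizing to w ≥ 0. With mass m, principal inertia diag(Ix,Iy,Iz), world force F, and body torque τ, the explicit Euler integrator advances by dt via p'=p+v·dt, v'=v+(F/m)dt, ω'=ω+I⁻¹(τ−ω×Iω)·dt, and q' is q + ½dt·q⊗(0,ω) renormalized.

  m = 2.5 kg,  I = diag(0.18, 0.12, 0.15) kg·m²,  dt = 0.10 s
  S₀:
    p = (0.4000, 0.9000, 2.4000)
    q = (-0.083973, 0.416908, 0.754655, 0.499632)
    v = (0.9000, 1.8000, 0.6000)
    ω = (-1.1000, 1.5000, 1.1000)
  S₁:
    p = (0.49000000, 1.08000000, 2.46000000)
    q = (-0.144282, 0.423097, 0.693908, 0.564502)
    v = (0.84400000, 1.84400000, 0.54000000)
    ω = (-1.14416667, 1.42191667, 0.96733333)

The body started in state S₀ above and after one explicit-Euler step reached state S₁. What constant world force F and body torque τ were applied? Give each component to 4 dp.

F = (-1.4000, 1.1000, -1.5000)
τ = (-0.0300, -0.1300, -0.1000)

velocity change Δv = (-0.05600000, 0.04400000, -0.06000000)
m·(v₁−v₀)/dt = (-1.4000, 1.1000, -1.5000)
rate change Δω = (-0.04416667, -0.07808333, -0.13266667)
applied torque τ = (-0.0300, -0.1300, -0.1000)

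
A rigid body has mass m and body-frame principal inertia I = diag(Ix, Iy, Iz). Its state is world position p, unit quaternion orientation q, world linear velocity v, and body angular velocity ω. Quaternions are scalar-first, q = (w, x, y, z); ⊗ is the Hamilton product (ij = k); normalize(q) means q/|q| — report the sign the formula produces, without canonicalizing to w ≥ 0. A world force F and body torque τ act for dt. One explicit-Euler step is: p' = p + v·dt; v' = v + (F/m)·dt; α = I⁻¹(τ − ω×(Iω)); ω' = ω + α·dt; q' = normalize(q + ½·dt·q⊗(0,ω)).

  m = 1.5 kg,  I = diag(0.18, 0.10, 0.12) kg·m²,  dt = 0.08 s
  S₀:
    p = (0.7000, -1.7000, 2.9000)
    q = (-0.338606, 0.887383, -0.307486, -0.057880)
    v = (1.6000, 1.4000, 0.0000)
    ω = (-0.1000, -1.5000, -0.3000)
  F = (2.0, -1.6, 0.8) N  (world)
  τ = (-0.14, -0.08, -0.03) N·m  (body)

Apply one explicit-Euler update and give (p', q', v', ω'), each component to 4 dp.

p' = (0.8280, -1.5880, 2.9000)
q' = (-0.3535, 0.8873, -0.2758, -0.1081)
v' = (1.7067, 1.3147, 0.0427)
ω' = (-0.1662, -1.5654, -0.3120)

gyro term ω×Iω = (0.0090, 0.0018, -0.0120)
α = I⁻¹(τ − ω×Iω) = (-0.8278, -0.8180, -0.1500)
ω + α·dt = (-0.1662, -1.5654, -0.3120)
q⊗(0,ω) = (-0.3898547, 0.0392864, 0.7799119, -1.2602413)
q + ½dt·q⊗(0,ω), renormalized = (-0.3535, 0.8873, -0.2758, -0.1081)
a = (1.3333, -1.0667, 0.5333)
new position p' = (0.8280, -1.5880, 2.9000)
v' = v + a·dt = (1.7067, 1.3147, 0.0427)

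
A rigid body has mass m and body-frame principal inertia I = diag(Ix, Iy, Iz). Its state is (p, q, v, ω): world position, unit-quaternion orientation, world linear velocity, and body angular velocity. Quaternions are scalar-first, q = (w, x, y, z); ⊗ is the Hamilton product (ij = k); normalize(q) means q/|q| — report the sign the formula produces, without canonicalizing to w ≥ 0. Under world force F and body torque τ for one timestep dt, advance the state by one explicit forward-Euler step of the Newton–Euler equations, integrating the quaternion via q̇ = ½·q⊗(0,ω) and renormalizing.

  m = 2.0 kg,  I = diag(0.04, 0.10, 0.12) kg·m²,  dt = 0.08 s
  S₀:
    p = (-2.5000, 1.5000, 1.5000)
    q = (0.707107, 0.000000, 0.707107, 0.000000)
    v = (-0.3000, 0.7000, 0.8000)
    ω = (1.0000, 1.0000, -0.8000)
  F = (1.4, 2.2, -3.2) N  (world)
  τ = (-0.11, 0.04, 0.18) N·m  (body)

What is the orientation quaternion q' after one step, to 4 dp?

q' = (0.6774, 0.0056, 0.7338, -0.0508)

q⊗(0,ω) = (-0.7071070, 0.1414214, 0.7071070, -1.2727926)
updated quaternion q' = (0.6774, 0.0056, 0.7338, -0.0508)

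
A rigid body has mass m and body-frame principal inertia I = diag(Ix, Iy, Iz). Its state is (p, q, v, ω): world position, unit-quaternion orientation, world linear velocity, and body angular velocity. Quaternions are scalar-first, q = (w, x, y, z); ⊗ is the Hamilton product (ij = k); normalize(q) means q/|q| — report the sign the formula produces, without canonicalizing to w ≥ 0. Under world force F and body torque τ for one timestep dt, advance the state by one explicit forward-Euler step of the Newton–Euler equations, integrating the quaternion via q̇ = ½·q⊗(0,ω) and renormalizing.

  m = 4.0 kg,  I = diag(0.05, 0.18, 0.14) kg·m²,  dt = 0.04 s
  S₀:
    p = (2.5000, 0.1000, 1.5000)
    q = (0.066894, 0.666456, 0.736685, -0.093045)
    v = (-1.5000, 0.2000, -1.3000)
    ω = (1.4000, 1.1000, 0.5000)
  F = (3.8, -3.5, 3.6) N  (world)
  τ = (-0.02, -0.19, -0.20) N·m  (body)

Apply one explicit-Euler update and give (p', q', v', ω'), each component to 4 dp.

ω×(Iω) gyroscopic = (-0.0220, -0.0630, 0.2002)
(τ − ω×Iω)/I = (0.0400, -0.7056, -2.8586)
ω' = ω + α·dt = (1.4016, 1.0718, 0.3857)
2q̇ = q⊗(0,ω) = (-1.6968694, 0.5643436, -0.3899076, -0.2648104)
updated quaternion q' = (0.0329, 0.6773, 0.7284, -0.0983)
p' = p + v·dt = (2.4400, 0.1080, 1.4480)
new velocity v' = (-1.4620, 0.1650, -1.2640)

p' = (2.4400, 0.1080, 1.4480)
q' = (0.0329, 0.6773, 0.7284, -0.0983)
v' = (-1.4620, 0.1650, -1.2640)
ω' = (1.4016, 1.0718, 0.3857)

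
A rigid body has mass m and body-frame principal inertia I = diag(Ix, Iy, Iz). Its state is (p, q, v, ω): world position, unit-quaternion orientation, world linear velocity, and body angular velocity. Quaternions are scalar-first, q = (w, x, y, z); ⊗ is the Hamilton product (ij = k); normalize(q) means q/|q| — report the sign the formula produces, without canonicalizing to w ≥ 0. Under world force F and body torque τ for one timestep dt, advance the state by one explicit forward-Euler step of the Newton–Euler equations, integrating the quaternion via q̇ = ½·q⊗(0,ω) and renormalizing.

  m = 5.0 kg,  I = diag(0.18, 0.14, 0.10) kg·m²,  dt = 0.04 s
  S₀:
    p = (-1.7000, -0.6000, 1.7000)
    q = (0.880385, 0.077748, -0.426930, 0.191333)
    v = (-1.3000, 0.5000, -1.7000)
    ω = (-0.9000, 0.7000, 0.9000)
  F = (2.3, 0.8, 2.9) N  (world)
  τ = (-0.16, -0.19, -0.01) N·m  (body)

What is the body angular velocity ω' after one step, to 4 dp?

precession coupling ω×(Iω) = (-0.0252, -0.0648, 0.0252)
α = I⁻¹(τ − ω×Iω) = (-0.7489, -0.8943, -0.3520)
ω' = ω + α·dt = (-0.9300, 0.6642, 0.8859)

ω' = (-0.9300, 0.6642, 0.8859)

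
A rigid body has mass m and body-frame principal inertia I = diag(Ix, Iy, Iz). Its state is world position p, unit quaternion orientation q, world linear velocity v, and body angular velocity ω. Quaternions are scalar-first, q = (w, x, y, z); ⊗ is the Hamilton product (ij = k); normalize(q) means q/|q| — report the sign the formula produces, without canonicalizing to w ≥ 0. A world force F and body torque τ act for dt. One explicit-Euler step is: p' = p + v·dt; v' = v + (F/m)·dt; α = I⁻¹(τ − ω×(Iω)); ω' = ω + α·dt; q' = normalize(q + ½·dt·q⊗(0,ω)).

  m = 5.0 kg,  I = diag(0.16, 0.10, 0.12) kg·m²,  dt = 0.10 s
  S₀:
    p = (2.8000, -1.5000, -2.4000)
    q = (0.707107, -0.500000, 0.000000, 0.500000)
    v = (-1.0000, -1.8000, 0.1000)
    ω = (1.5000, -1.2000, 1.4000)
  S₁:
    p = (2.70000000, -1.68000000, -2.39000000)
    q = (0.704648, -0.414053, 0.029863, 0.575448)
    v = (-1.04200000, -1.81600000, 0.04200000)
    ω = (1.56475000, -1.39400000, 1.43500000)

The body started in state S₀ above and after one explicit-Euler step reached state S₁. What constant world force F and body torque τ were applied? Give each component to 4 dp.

ω₁ − ω₀ = (0.06475000, -0.19400000, 0.03500000)
τ = I·(Δω/dt) + ω₀×(Iω₀) = (0.0700, -0.1100, 0.1500)
v₁ − v₀ = (-0.04200000, -0.01600000, -0.05800000)
applied force F = (-2.1000, -0.8000, -2.9000)

F = (-2.1000, -0.8000, -2.9000)
τ = (0.0700, -0.1100, 0.1500)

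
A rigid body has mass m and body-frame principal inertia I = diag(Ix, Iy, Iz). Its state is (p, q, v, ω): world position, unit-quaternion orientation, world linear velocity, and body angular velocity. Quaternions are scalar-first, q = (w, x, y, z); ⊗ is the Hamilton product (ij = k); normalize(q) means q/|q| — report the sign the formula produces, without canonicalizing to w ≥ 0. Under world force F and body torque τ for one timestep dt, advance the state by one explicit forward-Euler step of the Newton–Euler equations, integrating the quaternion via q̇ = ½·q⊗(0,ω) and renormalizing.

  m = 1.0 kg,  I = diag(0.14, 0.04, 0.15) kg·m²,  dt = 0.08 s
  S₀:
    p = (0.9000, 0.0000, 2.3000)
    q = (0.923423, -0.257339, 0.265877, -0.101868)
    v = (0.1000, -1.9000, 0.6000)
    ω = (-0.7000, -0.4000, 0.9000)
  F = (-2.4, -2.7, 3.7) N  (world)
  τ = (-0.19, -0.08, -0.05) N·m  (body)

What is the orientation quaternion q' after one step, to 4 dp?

q' = (0.9231, -0.2749, 0.2629, -0.0570)

Hamilton product q⊗(0,ω) = (0.0178947, -0.4478540, -0.0664565, 1.1201302)
q + ½dt·q⊗(0,ω), renormalized = (0.9231, -0.2749, 0.2629, -0.0570)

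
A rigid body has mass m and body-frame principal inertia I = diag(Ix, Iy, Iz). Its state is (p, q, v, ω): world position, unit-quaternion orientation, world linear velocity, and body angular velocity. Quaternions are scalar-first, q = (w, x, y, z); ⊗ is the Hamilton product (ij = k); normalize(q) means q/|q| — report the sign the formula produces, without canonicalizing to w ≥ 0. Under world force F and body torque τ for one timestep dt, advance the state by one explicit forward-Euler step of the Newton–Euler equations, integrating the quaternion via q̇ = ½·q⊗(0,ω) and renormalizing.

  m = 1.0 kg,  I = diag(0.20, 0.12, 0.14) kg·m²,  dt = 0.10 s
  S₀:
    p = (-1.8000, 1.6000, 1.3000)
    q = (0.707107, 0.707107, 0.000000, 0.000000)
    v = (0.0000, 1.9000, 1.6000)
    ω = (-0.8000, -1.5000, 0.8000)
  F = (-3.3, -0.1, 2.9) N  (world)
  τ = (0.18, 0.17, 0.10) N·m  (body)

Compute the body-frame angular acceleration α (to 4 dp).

α = (1.0200, 1.7367, 1.4000)

gyro term ω×Iω = (-0.0240, -0.0384, -0.0960)
angular accel α = (1.0200, 1.7367, 1.4000)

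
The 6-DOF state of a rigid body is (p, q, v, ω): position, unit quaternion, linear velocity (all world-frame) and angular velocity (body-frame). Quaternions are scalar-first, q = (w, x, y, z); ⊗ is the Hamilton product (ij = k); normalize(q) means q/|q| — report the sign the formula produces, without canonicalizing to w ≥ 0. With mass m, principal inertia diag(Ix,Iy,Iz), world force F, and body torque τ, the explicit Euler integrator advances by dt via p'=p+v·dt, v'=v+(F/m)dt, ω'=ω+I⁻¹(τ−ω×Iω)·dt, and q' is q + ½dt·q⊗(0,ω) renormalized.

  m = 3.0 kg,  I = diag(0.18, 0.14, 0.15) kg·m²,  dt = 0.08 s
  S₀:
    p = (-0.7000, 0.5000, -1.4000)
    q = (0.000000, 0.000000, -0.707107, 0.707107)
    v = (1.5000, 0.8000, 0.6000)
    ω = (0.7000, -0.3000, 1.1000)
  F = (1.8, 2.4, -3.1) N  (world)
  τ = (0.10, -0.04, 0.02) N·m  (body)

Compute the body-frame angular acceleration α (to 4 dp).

precession coupling ω×(Iω) = (-0.0033, 0.0231, 0.0084)
(τ − ω×Iω)/I = (0.5739, -0.4507, 0.0773)

α = (0.5739, -0.4507, 0.0773)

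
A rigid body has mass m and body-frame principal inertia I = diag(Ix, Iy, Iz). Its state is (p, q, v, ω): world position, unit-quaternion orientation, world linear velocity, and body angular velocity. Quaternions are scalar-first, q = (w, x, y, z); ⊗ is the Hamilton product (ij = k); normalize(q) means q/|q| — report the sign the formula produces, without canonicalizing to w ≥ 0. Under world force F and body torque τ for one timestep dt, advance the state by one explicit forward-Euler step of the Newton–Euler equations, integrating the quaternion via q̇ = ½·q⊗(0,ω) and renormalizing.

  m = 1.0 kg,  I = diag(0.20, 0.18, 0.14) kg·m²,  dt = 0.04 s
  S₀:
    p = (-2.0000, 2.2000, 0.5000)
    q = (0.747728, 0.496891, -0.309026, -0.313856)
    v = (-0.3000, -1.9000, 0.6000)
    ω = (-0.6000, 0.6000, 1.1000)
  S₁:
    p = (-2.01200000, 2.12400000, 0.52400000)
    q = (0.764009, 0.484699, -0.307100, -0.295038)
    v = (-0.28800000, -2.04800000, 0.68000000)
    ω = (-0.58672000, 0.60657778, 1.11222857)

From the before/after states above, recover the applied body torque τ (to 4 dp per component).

rate change Δω = (0.01328000, 0.00657778, 0.01222857)
gyro term ω₀×Iω₀ = (-0.0264, -0.0396, 0.0072)
I·α + gyro = (0.0400, -0.0100, 0.0500)

τ = (0.0400, -0.0100, 0.0500)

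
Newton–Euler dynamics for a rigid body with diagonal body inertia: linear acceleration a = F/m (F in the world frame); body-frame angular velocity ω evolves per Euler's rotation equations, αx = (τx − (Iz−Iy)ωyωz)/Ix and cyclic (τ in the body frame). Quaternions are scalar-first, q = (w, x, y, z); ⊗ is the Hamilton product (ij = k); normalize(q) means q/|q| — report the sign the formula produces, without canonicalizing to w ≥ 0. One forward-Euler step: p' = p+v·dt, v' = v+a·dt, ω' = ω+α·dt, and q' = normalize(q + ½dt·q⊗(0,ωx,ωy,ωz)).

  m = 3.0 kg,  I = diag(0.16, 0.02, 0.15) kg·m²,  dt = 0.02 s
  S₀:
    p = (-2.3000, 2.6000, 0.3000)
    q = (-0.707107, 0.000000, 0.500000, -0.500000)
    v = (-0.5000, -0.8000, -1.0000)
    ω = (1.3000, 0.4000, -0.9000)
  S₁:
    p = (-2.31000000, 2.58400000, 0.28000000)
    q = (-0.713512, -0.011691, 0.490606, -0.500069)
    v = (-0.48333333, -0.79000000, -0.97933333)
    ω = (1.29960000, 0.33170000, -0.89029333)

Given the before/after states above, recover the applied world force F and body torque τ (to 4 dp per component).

velocity change Δv = (0.01666667, 0.01000000, 0.02066667)
F = m·Δv/dt = (2.5000, 1.5000, 3.1000)
ω₁ − ω₀ = (-0.00040000, -0.06830000, 0.00970667)
gyro term ω₀×Iω₀ = (-0.0468, -0.0117, -0.0728)
τ = I·(Δω/dt) + ω₀×(Iω₀) = (-0.0500, -0.0800, 0.0000)

F = (2.5000, 1.5000, 3.1000)
τ = (-0.0500, -0.0800, 0.0000)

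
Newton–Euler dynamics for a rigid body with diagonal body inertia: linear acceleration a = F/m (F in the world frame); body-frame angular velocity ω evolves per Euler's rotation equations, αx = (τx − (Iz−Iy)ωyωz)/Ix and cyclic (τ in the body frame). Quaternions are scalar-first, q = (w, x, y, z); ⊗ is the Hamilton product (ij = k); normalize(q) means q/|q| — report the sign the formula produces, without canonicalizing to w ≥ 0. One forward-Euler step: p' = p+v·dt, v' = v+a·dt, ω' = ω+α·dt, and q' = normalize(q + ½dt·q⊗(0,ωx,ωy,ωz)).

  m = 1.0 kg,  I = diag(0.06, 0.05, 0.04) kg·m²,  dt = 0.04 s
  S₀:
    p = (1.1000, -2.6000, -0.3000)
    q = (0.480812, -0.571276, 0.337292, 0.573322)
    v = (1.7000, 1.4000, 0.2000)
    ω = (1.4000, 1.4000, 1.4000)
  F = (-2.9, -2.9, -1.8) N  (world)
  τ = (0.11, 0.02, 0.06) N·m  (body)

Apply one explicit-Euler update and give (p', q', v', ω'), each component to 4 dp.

p' = (1.1680, -2.5440, -0.2920)
q' = (0.4708, -0.5638, 0.3824, 0.5607)
v' = (1.5840, 1.2840, 0.1280)
ω' = (1.4864, 1.3846, 1.4796)

precession coupling ω×(Iω) = (-0.0196, 0.0392, -0.0196)
angular accel α = (2.1600, -0.3840, 1.9900)
ω' = ω + α·dt = (1.4864, 1.3846, 1.4796)
2q̇ = q⊗(0,ω) = (-0.4750732, 0.3426948, 2.2755740, -0.5988584)
q + ½dt·q⊗(0,ω), renormalized = (0.4708, -0.5638, 0.3824, 0.5607)
p' = p + v·dt = (1.1680, -2.5440, -0.2920)
new velocity v' = (1.5840, 1.2840, 0.1280)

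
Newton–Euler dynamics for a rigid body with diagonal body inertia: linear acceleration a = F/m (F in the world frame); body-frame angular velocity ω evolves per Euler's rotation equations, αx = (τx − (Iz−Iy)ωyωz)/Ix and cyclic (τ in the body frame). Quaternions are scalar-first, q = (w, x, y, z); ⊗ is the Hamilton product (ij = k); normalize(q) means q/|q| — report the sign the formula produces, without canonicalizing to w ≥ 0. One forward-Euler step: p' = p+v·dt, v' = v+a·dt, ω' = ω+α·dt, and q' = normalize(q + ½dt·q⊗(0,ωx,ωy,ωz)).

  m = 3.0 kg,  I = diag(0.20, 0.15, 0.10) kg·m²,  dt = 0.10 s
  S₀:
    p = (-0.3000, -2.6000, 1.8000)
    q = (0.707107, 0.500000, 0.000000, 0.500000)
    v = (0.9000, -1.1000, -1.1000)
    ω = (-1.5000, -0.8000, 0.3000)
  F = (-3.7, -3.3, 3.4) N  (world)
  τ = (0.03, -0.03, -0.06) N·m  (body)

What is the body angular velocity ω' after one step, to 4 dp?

ω×(Iω) gyroscopic = (0.0120, -0.0450, -0.0600)
α = I⁻¹(τ − ω×Iω) = (0.0900, 0.1000, 0.0000)
new body rate ω' = (-1.4910, -0.7900, 0.3000)

ω' = (-1.4910, -0.7900, 0.3000)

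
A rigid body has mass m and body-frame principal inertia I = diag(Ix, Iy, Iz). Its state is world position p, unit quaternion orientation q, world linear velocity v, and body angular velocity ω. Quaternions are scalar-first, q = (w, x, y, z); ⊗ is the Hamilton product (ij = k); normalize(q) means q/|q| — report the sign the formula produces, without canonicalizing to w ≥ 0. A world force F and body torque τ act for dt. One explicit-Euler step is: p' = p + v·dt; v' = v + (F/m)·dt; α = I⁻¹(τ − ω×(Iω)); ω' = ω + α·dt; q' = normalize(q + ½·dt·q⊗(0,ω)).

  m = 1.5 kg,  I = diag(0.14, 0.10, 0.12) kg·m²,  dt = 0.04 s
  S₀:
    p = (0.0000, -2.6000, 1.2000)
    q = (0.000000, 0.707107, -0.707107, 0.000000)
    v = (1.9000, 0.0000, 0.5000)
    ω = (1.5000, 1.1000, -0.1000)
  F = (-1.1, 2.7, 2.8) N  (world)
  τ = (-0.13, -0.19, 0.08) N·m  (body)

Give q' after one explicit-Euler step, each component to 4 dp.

Hamilton product q⊗(0,ω) = (-0.2828428, 0.0707107, 0.0707107, 1.8384782)
q + ½dt·q⊗(0,ω), renormalized = (-0.0057, 0.7080, -0.7052, 0.0367)

q' = (-0.0057, 0.7080, -0.7052, 0.0367)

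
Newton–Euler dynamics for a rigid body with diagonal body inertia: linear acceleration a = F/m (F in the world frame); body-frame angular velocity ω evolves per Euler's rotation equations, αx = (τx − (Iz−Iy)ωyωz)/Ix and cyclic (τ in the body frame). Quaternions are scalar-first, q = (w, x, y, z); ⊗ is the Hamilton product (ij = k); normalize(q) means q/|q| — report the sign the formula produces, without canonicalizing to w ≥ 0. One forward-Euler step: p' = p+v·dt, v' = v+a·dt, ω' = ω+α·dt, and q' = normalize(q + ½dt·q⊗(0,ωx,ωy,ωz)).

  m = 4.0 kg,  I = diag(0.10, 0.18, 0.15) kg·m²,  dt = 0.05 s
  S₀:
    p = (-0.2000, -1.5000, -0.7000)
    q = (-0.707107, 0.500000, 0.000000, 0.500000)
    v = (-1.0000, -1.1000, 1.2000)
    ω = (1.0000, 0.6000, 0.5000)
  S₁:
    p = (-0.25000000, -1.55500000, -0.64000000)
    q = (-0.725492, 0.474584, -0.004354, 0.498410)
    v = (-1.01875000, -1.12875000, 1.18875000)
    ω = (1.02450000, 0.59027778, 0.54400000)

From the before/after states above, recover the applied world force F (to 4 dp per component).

F = (-1.5000, -2.3000, -0.9000)

velocity change Δv = (-0.01875000, -0.02875000, -0.01125000)
applied force F = (-1.5000, -2.3000, -0.9000)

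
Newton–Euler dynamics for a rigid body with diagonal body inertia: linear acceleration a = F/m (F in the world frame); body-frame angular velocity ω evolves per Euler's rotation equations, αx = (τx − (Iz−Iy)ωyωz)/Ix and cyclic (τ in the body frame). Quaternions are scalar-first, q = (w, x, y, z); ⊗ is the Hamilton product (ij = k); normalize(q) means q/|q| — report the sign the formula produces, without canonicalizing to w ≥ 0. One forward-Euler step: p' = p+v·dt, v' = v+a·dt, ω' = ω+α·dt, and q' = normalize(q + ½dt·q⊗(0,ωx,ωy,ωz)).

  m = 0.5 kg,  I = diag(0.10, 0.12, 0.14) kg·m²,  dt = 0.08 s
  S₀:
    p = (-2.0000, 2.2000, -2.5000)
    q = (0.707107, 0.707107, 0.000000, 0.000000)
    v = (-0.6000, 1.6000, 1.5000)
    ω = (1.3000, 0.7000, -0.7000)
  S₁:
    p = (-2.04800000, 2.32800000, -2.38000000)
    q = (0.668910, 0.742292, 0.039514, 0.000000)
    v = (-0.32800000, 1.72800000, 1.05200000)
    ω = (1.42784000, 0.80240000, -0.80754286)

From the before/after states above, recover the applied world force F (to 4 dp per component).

Δv = v₁−v₀ = (0.27200000, 0.12800000, -0.44800000)
m·(v₁−v₀)/dt = (1.7000, 0.8000, -2.8000)

F = (1.7000, 0.8000, -2.8000)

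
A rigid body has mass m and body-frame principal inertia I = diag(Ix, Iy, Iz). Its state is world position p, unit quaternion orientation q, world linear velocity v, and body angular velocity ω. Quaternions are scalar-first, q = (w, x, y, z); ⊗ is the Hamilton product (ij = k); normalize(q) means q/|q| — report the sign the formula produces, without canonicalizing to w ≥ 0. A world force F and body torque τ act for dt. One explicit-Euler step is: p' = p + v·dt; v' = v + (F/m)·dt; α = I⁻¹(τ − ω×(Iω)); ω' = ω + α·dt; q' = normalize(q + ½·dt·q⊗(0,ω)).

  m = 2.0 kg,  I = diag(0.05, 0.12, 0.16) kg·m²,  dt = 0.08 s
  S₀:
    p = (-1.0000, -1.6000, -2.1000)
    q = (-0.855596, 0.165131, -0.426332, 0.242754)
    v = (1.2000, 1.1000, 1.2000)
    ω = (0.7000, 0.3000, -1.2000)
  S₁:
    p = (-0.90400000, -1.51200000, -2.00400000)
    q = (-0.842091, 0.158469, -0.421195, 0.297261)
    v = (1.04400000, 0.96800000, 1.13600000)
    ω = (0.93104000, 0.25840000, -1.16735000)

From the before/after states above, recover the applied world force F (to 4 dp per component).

Δv = v₁−v₀ = (-0.15600000, -0.13200000, -0.06400000)
applied force F = (-3.9000, -3.3000, -1.6000)

F = (-3.9000, -3.3000, -1.6000)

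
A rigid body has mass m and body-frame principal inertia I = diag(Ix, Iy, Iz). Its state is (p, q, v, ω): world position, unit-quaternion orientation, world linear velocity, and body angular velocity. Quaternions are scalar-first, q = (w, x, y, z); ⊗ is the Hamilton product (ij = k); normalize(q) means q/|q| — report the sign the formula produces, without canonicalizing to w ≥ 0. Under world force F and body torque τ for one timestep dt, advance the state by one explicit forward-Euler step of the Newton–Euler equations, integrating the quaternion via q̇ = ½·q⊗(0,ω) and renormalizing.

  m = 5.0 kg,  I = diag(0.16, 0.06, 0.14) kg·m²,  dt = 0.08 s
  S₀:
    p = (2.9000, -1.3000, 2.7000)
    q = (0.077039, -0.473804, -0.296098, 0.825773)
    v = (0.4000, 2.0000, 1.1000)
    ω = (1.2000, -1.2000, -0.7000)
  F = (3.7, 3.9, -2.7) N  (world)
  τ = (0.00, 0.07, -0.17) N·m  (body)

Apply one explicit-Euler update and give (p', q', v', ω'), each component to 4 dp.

p + v·dt = (2.9320, -1.1400, 2.7880)
v' = v + a·dt = (0.4592, 2.0624, 1.0568)
precession coupling ω×(Iω) = (0.0672, -0.0168, 0.1440)
angular accel α = (-0.4200, 1.4467, -2.2429)
new body rate ω' = (1.1664, -1.0843, -0.8794)
q⊗(0,ω) = (0.7912883, 1.2906430, 0.5668180, 0.8699551)
updated quaternion q' = (0.1084, -0.4210, -0.2727, 0.8583)

p' = (2.9320, -1.1400, 2.7880)
q' = (0.1084, -0.4210, -0.2727, 0.8583)
v' = (0.4592, 2.0624, 1.0568)
ω' = (1.1664, -1.0843, -0.8794)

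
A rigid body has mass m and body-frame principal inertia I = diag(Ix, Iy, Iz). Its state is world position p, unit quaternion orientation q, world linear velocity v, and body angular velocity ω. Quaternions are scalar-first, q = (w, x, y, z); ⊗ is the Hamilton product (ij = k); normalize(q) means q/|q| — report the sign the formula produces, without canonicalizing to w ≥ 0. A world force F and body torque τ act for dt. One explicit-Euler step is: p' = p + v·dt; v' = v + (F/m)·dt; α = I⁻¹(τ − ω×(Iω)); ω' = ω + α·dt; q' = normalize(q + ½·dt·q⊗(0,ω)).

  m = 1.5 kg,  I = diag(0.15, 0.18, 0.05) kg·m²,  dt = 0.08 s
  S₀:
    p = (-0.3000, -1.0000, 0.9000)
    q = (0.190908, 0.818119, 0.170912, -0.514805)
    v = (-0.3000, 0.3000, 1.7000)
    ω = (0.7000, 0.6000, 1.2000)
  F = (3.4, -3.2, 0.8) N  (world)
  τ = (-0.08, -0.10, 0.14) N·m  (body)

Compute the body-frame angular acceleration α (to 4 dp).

precession coupling ω×(Iω) = (-0.0936, 0.0840, 0.0126)
angular accel α = (0.0907, -1.0222, 2.5480)

α = (0.0907, -1.0222, 2.5480)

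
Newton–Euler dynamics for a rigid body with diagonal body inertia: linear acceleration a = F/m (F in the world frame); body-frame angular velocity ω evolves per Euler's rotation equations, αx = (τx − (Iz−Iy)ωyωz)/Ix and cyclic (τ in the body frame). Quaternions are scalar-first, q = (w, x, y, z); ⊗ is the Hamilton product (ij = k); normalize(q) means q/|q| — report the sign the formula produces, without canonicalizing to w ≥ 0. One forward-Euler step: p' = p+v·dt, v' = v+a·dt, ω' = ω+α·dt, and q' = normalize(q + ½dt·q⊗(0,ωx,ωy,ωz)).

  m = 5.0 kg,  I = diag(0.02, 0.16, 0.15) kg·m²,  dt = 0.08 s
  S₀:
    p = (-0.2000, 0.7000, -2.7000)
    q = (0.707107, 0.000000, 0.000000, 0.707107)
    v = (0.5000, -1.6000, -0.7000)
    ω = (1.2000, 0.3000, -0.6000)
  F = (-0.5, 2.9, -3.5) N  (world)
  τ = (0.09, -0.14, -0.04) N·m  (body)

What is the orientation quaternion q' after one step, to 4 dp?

Hamilton product q⊗(0,ω) = (0.4242642, 0.6363963, 1.0606605, -0.4242642)
q + ½dt·q⊗(0,ω), renormalized = (0.7230, 0.0254, 0.0424, 0.6891)

q' = (0.7230, 0.0254, 0.0424, 0.6891)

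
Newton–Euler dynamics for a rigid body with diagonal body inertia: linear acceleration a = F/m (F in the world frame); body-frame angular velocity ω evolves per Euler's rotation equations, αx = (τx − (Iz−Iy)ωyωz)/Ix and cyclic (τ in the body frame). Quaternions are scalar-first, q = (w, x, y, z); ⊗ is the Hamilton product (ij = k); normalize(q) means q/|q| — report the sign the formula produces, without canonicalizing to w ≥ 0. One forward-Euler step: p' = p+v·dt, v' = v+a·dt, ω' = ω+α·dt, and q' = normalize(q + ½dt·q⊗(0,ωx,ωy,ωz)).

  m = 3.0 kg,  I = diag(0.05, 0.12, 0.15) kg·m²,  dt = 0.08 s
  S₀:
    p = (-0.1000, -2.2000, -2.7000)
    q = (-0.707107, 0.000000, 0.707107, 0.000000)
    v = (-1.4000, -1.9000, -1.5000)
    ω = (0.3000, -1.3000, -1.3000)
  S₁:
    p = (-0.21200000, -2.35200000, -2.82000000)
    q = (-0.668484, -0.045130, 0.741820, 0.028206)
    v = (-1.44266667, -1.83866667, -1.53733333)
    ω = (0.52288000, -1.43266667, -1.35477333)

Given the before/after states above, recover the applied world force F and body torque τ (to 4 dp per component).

Δv = v₁−v₀ = (-0.04266667, 0.06133333, -0.03733333)
applied force F = (-1.6000, 2.3000, -1.4000)
ω₁ − ω₀ = (0.22288000, -0.13266667, -0.05477333)
τ = I·(Δω/dt) + ω₀×(Iω₀) = (0.1900, -0.1600, -0.1300)

F = (-1.6000, 2.3000, -1.4000)
τ = (0.1900, -0.1600, -0.1300)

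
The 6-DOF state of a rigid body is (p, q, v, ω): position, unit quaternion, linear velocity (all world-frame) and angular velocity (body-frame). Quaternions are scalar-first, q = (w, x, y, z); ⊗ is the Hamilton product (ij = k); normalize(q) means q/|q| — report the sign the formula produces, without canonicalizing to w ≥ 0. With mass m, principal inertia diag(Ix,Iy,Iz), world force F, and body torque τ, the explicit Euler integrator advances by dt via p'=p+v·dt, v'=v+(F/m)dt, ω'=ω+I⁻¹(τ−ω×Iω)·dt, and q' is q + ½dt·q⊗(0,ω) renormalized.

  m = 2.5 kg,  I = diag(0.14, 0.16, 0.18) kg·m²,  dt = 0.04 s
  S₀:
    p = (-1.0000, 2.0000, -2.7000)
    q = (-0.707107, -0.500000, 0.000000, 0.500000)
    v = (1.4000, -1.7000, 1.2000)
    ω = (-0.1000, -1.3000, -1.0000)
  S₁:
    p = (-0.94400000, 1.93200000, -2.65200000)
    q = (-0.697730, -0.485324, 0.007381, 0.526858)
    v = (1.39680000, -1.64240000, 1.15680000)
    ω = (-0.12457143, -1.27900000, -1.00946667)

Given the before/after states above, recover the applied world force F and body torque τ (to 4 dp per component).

v₁ − v₀ = (-0.00320000, 0.05760000, -0.04320000)
applied force F = (-0.2000, 3.6000, -2.7000)
ω₁ − ω₀ = (-0.02457143, 0.02100000, -0.00946667)
gyro term ω₀×Iω₀ = (0.0260, -0.0040, 0.0026)
I·α + gyro = (-0.0600, 0.0800, -0.0400)

F = (-0.2000, 3.6000, -2.7000)
τ = (-0.0600, 0.0800, -0.0400)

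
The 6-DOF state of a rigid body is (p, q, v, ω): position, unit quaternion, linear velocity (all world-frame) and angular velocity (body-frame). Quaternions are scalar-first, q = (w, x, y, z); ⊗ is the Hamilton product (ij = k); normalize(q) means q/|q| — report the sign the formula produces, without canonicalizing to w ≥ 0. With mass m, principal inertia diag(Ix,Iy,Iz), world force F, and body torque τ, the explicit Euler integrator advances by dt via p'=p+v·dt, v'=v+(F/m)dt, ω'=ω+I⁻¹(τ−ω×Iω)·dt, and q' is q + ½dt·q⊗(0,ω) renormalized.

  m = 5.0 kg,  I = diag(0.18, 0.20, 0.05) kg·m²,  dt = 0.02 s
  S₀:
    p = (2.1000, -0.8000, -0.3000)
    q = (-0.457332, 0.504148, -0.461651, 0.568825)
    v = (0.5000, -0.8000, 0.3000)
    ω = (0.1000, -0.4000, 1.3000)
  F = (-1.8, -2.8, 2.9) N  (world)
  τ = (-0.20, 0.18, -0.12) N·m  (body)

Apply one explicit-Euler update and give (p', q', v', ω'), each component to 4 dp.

p' = (2.1100, -0.8160, -0.2940)
q' = (-0.4670, 0.4999, -0.4658, 0.5613)
v' = (0.4928, -0.8112, 0.3116)
ω' = (0.0691, -0.3837, 1.2523)

linear accel F/m = (-0.3600, -0.5600, 0.5800)
new position p' = (2.1100, -0.8160, -0.2940)
new velocity v' = (0.4928, -0.8112, 0.3116)
ω×(Iω) gyroscopic = (0.0780, 0.0169, -0.0008)
(τ − ω×Iω)/I = (-1.5444, 0.8155, -2.3840)
new body rate ω' = (0.0691, -0.3837, 1.2523)
Hamilton product q⊗(0,ω) = (-0.9745477, -0.4183495, -0.4155771, -0.7500257)
updated quaternion q' = (-0.4670, 0.4999, -0.4658, 0.5613)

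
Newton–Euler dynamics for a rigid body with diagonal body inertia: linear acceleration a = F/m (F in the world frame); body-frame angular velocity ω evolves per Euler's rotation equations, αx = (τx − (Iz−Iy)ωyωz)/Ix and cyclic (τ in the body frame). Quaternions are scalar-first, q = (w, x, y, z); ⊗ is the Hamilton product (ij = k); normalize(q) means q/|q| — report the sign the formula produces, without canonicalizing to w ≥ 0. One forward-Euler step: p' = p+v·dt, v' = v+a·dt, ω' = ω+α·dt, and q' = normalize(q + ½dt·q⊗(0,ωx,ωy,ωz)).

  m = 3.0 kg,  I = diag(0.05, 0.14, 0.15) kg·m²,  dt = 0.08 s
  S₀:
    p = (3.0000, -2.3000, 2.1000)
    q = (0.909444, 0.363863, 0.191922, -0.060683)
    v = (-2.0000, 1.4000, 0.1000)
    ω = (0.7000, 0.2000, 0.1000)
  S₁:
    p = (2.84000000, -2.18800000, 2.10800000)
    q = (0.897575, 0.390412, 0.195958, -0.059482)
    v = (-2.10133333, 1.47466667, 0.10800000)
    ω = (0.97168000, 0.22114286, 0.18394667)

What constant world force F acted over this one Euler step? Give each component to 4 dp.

v₁ − v₀ = (-0.10133333, 0.07466667, 0.00800000)
F = m·Δv/dt = (-3.8000, 2.8000, 0.3000)

F = (-3.8000, 2.8000, 0.3000)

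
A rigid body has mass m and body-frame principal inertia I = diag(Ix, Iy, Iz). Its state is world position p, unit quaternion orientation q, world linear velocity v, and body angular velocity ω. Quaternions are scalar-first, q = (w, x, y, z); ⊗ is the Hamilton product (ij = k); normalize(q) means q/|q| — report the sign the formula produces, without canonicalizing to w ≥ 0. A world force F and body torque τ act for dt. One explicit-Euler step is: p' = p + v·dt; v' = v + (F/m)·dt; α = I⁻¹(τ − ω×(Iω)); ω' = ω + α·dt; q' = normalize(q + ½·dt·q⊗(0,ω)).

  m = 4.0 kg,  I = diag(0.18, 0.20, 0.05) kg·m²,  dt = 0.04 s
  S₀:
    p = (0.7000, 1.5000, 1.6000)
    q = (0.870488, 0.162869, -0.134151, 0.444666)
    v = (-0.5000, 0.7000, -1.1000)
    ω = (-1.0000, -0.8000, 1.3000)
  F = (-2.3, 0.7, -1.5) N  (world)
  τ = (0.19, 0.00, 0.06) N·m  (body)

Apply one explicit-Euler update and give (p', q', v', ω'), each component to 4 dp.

a = (-0.5750, 0.1750, -0.3750)
new position p' = (0.6800, 1.5280, 1.5560)
v + (F/m)dt = (-0.5230, 0.7070, -1.1150)
ω×(Iω) gyroscopic = (0.1560, -0.1690, 0.0160)
angular accel α = (0.1889, 0.8450, 0.8800)
ω' = ω + α·dt = (-0.9924, -0.7662, 1.3352)
Hamilton product q⊗(0,ω) = (-0.5225176, -0.6891515, -1.3527861, 0.8671882)
q + ½dt·q⊗(0,ω), renormalized = (0.8595, 0.1490, -0.1611, 0.4617)

p' = (0.6800, 1.5280, 1.5560)
q' = (0.8595, 0.1490, -0.1611, 0.4617)
v' = (-0.5230, 0.7070, -1.1150)
ω' = (-0.9924, -0.7662, 1.3352)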